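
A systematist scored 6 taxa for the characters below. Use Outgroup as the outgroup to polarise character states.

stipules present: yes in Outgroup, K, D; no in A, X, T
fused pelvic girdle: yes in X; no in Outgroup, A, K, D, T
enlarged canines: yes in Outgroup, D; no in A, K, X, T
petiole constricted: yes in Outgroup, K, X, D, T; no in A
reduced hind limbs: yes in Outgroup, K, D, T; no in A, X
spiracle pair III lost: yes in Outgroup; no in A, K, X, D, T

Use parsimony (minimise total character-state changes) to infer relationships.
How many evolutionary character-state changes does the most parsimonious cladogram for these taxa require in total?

Character polarity is set by the outgroup: the derived state is whichever differs from the outgroup's state, so for stipules present, enlarged canines, petiole constricted, reduced hind limbs, spiracle pair III lost the derived state is 'no', and for the remaining characters it is 'yes'.
stipules present (derived state 'no') is shared by A, T, and X — a synapomorphy uniting that clade.
fused pelvic girdle (derived state 'yes') is unique to X (autapomorphy; uninformative for grouping).
enlarged canines (derived state 'no') is shared by A, K, T, and X — a synapomorphy uniting that clade.
petiole constricted: derived state 'no' in A only — an autapomorphy, so it tells us nothing about relationships among taxa.
reduced hind limbs: derived state 'no' in A and X only — synapomorphy for {A, X}.
spiracle pair III lost (derived state 'no') is shared by all ingroup taxa — unites the whole ingroup.
Most parsimonious ingroup topology: ((((A,X),T),K),D).
Changes per character on this tree: stipules present: 1; fused pelvic girdle: 1; enlarged canines: 1; petiole constricted: 1; reduced hind limbs: 1; spiracle pair III lost: 1.
Total = 6.

6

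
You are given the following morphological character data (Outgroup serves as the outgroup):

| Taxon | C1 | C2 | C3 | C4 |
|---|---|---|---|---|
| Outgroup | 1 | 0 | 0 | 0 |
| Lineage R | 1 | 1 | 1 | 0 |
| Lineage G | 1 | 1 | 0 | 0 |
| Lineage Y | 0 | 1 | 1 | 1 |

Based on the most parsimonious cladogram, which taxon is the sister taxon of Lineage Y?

Character polarity is set by the outgroup: the derived state is whichever differs from the outgroup's state, so for C1 the derived state is '0', and for the remaining characters it is '1'.
C1: derived state '0' in Lineage Y only — an autapomorphy, so it tells us nothing about relationships among taxa.
All ingroup taxa share the derived state '1' for C2; it defines the ingroup but does not resolve relationships within it.
C3: derived state '1' in Lineage R and Lineage Y only — synapomorphy for {Lineage R, Lineage Y}.
C4: derived state '1' in Lineage Y only — an autapomorphy, so it tells us nothing about relationships among taxa.
Most parsimonious ingroup topology: ((Lineage R,Lineage Y),Lineage G).
Lineage Y and Lineage R form a cherry on this tree, so they are sister taxa.

Lineage R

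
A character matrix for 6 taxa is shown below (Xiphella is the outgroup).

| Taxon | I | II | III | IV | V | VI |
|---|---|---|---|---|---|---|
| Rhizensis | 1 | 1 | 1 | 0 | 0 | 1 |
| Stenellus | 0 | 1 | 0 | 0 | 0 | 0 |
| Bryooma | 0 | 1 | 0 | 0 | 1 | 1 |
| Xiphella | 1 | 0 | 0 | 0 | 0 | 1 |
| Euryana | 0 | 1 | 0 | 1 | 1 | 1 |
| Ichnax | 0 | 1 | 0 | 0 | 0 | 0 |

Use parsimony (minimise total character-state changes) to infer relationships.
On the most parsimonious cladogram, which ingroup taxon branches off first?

Rhizensis

Character polarity is set by the outgroup: the derived state is whichever differs from the outgroup's state, so for I, VI the derived state is '0', and for the remaining characters it is '1'.
I: derived state '0' in Bryooma, Euryana, Ichnax, and Stenellus only — synapomorphy for {Bryooma, Euryana, Ichnax, Stenellus}.
II (derived state '1') is shared by all ingroup taxa — unites the whole ingroup.
III: derived state '1' in Rhizensis only — an autapomorphy, so it tells us nothing about relationships among taxa.
IV: derived state '1' in Euryana only — an autapomorphy, so it tells us nothing about relationships among taxa.
Only Bryooma and Euryana show the derived state '1' for V, supporting them as a clade.
Only Ichnax and Stenellus show the derived state '0' for VI, supporting them as a clade.
Most parsimonious ingroup topology: (((Ichnax,Stenellus),(Euryana,Bryooma)),Rhizensis).
Rhizensis is sister to the clade containing all other ingroup taxa, so it is the earliest-diverging (most basal) ingroup lineage.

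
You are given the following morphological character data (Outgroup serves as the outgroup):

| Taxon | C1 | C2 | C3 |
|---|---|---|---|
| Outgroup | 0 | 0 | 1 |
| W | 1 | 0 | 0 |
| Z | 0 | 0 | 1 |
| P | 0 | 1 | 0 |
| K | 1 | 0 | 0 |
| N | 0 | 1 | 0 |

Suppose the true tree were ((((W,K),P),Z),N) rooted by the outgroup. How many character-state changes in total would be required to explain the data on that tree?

5

Map each character onto ((((W,K),P),Z),N) (rooted by Outgroup) and count the minimum state changes it requires (Fitch parsimony):
C1: 1; C2: 2; C3: 2.
Total tree length = 5.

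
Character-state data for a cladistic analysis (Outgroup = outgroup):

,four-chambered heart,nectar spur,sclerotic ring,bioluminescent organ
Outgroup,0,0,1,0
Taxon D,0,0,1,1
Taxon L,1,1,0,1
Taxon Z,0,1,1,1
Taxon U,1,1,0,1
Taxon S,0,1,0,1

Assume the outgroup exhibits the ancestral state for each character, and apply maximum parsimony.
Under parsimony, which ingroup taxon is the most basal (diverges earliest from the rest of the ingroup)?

Taxon D

Character polarity is set by the outgroup: the derived state is whichever differs from the outgroup's state, so for sclerotic ring the derived state is '0', and for the remaining characters it is '1'.
four-chambered heart: derived state '1' in Taxon L and Taxon U only — synapomorphy for {Taxon L, Taxon U}.
nectar spur (derived state '1') is shared by Taxon L, Taxon S, Taxon U, and Taxon Z — a synapomorphy uniting that clade.
sclerotic ring (derived state '0') is shared by Taxon L, Taxon S, and Taxon U — a synapomorphy uniting that clade.
All ingroup taxa share the derived state '1' for bioluminescent organ; it defines the ingroup but does not resolve relationships within it.
Most parsimonious ingroup topology: (Taxon D,(((Taxon L,Taxon U),Taxon S),Taxon Z)).
Taxon D is sister to the clade containing all other ingroup taxa, so it is the earliest-diverging (most basal) ingroup lineage.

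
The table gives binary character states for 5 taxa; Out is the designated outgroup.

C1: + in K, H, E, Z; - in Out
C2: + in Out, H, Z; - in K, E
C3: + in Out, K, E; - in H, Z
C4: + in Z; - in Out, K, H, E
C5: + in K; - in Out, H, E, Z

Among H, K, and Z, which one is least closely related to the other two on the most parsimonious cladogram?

Character polarity is set by the outgroup: the derived state is whichever differs from the outgroup's state, so for C2, C3 the derived state is '-', and for the remaining characters it is '+'.
C1 (derived state '+') is shared by all ingroup taxa — unites the whole ingroup.
C2: derived state '-' in E and K only — synapomorphy for {E, K}.
C3 (derived state '-') is shared by H and Z — a synapomorphy uniting that clade.
C4: derived state '+' in Z only — an autapomorphy, so it tells us nothing about relationships among taxa.
C5 (derived state '+') is unique to K (autapomorphy; uninformative for grouping).
Most parsimonious ingroup topology: ((K,E),(H,Z)).
H and Z share a more recent common ancestor with each other than either does with K, so K is the least closely related of the three.

K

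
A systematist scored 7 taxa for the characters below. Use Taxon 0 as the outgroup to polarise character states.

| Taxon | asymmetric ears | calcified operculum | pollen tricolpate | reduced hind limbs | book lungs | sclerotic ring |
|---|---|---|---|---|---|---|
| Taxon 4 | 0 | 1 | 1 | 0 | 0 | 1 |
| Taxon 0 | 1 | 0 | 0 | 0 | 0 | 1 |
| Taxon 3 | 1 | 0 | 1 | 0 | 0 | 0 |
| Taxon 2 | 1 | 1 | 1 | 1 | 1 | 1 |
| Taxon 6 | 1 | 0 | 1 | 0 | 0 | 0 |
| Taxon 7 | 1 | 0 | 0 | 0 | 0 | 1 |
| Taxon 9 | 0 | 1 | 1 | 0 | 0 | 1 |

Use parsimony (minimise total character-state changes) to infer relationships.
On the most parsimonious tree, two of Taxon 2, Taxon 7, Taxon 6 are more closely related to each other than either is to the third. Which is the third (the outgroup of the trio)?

Character polarity is set by the outgroup: the derived state is whichever differs from the outgroup's state, so for asymmetric ears, sclerotic ring the derived state is '0', and for the remaining characters it is '1'.
asymmetric ears (derived state '0') is shared by Taxon 4 and Taxon 9 — a synapomorphy uniting that clade.
calcified operculum (derived state '1') is shared by Taxon 2, Taxon 4, and Taxon 9 — a synapomorphy uniting that clade.
pollen tricolpate: derived state '1' in Taxon 2, Taxon 3, Taxon 4, Taxon 6, and Taxon 9 only — synapomorphy for {Taxon 2, Taxon 3, Taxon 4, Taxon 6, Taxon 9}.
reduced hind limbs: derived state '1' in Taxon 2 only — an autapomorphy, so it tells us nothing about relationships among taxa.
book lungs (derived state '1') is unique to Taxon 2 (autapomorphy; uninformative for grouping).
sclerotic ring (derived state '0') is shared by Taxon 3 and Taxon 6 — a synapomorphy uniting that clade.
Most parsimonious ingroup topology: (Taxon 7,((Taxon 3,Taxon 6),(Taxon 2,(Taxon 4,Taxon 9)))).
Taxon 2 and Taxon 6 share a more recent common ancestor with each other than either does with Taxon 7, so Taxon 7 is the least closely related of the three.

Taxon 7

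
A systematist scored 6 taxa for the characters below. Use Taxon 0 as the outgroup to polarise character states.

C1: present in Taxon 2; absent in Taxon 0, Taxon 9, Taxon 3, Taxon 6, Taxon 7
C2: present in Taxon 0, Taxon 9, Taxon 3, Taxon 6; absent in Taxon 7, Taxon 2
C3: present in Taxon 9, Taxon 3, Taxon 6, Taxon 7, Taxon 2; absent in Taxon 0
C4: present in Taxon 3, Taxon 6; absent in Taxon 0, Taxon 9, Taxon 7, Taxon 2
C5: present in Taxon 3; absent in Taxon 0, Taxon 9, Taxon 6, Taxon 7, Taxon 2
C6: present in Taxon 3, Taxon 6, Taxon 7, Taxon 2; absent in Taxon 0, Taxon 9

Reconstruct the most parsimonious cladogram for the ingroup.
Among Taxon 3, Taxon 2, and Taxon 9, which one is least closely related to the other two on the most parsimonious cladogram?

Character polarity is set by the outgroup: the derived state is whichever differs from the outgroup's state, so for C2 the derived state is 'absent', and for the remaining characters it is 'present'.
C1: derived state 'present' in Taxon 2 only — an autapomorphy, so it tells us nothing about relationships among taxa.
C2: derived state 'absent' in Taxon 2 and Taxon 7 only — synapomorphy for {Taxon 2, Taxon 7}.
C3 (derived state 'present') is shared by all ingroup taxa — unites the whole ingroup.
Only Taxon 3 and Taxon 6 show the derived state 'present' for C4, supporting them as a clade.
C5: derived state 'present' in Taxon 3 only — an autapomorphy, so it tells us nothing about relationships among taxa.
C6: derived state 'present' in Taxon 2, Taxon 3, Taxon 6, and Taxon 7 only — synapomorphy for {Taxon 2, Taxon 3, Taxon 6, Taxon 7}.
Most parsimonious ingroup topology: (Taxon 9,((Taxon 3,Taxon 6),(Taxon 7,Taxon 2))).
Taxon 3 and Taxon 2 share a more recent common ancestor with each other than either does with Taxon 9, so Taxon 9 is the least closely related of the three.

Taxon 9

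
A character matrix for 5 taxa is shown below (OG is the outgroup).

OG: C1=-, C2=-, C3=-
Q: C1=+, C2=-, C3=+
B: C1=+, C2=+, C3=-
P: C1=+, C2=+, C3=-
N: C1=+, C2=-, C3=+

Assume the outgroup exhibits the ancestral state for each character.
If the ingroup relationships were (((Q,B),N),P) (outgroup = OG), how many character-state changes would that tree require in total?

Map each character onto (((Q,B),N),P) (rooted by OG) and count the minimum state changes it requires (Fitch parsimony):
C1: 1; C2: 2; C3: 2.
Total tree length = 5.

5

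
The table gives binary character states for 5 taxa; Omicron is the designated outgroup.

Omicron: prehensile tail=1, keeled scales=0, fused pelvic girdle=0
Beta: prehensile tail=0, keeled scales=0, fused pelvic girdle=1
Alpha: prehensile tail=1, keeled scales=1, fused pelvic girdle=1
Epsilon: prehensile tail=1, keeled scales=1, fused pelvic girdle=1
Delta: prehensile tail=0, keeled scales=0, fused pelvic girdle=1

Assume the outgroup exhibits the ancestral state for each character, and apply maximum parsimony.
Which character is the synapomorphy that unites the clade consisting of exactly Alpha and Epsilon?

keeled scales

Character polarity is set by the outgroup: the derived state is whichever differs from the outgroup's state, so for prehensile tail the derived state is '0', and for the remaining characters it is '1'.
Only Beta and Delta show the derived state '0' for prehensile tail, supporting them as a clade.
keeled scales (derived state '1') is shared by Alpha and Epsilon — a synapomorphy uniting that clade.
All ingroup taxa share the derived state '1' for fused pelvic girdle; it defines the ingroup but does not resolve relationships within it.
Most parsimonious ingroup topology: ((Beta,Delta),(Alpha,Epsilon)).
The clade {Alpha, Epsilon} is supported by keeled scales: its derived state '1' occurs in exactly those taxa and in no other taxon (including the outgroup).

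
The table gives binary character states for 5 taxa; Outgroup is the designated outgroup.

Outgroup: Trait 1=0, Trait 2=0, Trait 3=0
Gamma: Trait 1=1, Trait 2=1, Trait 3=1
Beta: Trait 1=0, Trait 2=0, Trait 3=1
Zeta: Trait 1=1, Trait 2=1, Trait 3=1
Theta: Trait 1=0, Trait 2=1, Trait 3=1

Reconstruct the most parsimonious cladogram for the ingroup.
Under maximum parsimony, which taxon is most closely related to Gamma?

Zeta

The outgroup has state '0' for every character, so '1' is the derived state throughout.
Trait 1 (derived state '1') is shared by Gamma and Zeta — a synapomorphy uniting that clade.
Trait 2: derived state '1' in Gamma, Theta, and Zeta only — synapomorphy for {Gamma, Theta, Zeta}.
Trait 3 (derived state '1') is shared by all ingroup taxa — unites the whole ingroup.
Most parsimonious ingroup topology: (((Gamma,Zeta),Theta),Beta).
Gamma and Zeta form a cherry on this tree, so they are sister taxa.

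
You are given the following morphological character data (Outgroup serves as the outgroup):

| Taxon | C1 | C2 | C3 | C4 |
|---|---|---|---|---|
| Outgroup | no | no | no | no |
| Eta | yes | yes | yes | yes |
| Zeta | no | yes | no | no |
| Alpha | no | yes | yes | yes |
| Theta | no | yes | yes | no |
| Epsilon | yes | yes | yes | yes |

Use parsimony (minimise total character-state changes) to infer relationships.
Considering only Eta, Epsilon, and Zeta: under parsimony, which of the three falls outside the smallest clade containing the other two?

The outgroup has state 'no' for every character, so 'yes' is the derived state throughout.
C1: derived state 'yes' in Epsilon and Eta only — synapomorphy for {Epsilon, Eta}.
All ingroup taxa share the derived state 'yes' for C2; it defines the ingroup but does not resolve relationships within it.
C3 (derived state 'yes') is shared by Alpha, Epsilon, Eta, and Theta — a synapomorphy uniting that clade.
C4: derived state 'yes' in Alpha, Epsilon, and Eta only — synapomorphy for {Alpha, Epsilon, Eta}.
Most parsimonious ingroup topology: ((((Eta,Epsilon),Alpha),Theta),Zeta).
Epsilon and Eta share a more recent common ancestor with each other than either does with Zeta, so Zeta is the least closely related of the three.

Zeta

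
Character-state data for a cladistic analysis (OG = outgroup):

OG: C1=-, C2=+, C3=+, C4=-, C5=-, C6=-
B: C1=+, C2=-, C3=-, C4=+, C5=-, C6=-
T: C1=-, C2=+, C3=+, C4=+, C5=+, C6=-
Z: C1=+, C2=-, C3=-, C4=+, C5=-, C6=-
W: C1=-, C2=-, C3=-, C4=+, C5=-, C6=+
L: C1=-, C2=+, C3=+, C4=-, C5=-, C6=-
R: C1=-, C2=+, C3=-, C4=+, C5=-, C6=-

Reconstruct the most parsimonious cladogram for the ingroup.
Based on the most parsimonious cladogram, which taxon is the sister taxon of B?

Character polarity is set by the outgroup: the derived state is whichever differs from the outgroup's state, so for C2, C3 the derived state is '-', and for the remaining characters it is '+'.
C1 (derived state '+') is shared by B and Z — a synapomorphy uniting that clade.
Only B, W, and Z show the derived state '-' for C2, supporting them as a clade.
C3 (derived state '-') is shared by B, R, W, and Z — a synapomorphy uniting that clade.
Only B, R, T, W, and Z show the derived state '+' for C4, supporting them as a clade.
C5: derived state '+' in T only — an autapomorphy, so it tells us nothing about relationships among taxa.
C6: derived state '+' in W only — an autapomorphy, so it tells us nothing about relationships among taxa.
Most parsimonious ingroup topology: (((((B,Z),W),R),T),L).
B and Z form a cherry on this tree, so they are sister taxa.

Z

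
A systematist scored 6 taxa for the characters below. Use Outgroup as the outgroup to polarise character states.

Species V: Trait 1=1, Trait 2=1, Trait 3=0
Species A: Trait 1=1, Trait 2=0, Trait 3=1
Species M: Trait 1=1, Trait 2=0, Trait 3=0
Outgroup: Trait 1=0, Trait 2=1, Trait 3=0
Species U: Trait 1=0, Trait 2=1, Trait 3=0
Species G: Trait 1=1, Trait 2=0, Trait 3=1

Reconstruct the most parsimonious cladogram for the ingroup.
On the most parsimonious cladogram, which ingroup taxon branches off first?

Character polarity is set by the outgroup: the derived state is whichever differs from the outgroup's state, so for Trait 2 the derived state is '0', and for the remaining characters it is '1'.
Only Species A, Species G, Species M, and Species V show the derived state '1' for Trait 1, supporting them as a clade.
Trait 2 (derived state '0') is shared by Species A, Species G, and Species M — a synapomorphy uniting that clade.
Trait 3 (derived state '1') is shared by Species A and Species G — a synapomorphy uniting that clade.
Most parsimonious ingroup topology: (((Species M,(Species A,Species G)),Species V),Species U).
Species U is sister to the clade containing all other ingroup taxa, so it is the earliest-diverging (most basal) ingroup lineage.

Species U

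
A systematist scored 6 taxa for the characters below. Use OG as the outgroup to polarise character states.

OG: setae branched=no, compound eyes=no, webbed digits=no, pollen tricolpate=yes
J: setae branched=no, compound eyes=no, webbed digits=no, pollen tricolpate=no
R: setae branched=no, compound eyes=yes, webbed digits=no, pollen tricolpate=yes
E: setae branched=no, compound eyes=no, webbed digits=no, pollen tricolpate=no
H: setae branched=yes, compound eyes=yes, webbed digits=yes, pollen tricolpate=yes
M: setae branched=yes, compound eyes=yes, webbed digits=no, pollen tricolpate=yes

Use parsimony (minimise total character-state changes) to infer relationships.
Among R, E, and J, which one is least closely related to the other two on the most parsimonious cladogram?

Character polarity is set by the outgroup: the derived state is whichever differs from the outgroup's state, so for pollen tricolpate the derived state is 'no', and for the remaining characters it is 'yes'.
setae branched (derived state 'yes') is shared by H and M — a synapomorphy uniting that clade.
Only H, M, and R show the derived state 'yes' for compound eyes, supporting them as a clade.
webbed digits: derived state 'yes' in H only — an autapomorphy, so it tells us nothing about relationships among taxa.
pollen tricolpate: derived state 'no' in E and J only — synapomorphy for {E, J}.
Most parsimonious ingroup topology: ((J,E),(R,(H,M))).
E and J share a more recent common ancestor with each other than either does with R, so R is the least closely related of the three.

R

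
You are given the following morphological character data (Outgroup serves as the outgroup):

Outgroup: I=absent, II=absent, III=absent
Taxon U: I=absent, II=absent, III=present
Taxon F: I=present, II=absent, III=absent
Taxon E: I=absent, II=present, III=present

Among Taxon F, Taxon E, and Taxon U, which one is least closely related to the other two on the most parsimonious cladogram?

Taxon F

The outgroup has state 'absent' for every character, so 'present' is the derived state throughout.
I: derived state 'present' in Taxon F only — an autapomorphy, so it tells us nothing about relationships among taxa.
II: derived state 'present' in Taxon E only — an autapomorphy, so it tells us nothing about relationships among taxa.
III: derived state 'present' in Taxon E and Taxon U only — synapomorphy for {Taxon E, Taxon U}.
Most parsimonious ingroup topology: ((Taxon U,Taxon E),Taxon F).
Taxon E and Taxon U share a more recent common ancestor with each other than either does with Taxon F, so Taxon F is the least closely related of the three.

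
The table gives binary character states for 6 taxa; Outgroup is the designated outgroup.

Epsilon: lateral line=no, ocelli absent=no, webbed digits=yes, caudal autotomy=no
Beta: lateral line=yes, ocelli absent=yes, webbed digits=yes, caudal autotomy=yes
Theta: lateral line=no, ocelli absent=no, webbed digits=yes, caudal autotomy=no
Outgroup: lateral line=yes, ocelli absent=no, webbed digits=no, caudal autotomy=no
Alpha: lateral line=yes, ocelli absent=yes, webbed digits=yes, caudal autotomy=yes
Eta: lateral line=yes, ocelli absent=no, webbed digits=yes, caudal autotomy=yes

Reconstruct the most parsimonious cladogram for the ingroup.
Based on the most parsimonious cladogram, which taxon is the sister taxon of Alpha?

Beta

Character polarity is set by the outgroup: the derived state is whichever differs from the outgroup's state, so for lateral line the derived state is 'no', and for the remaining characters it is 'yes'.
Only Epsilon and Theta show the derived state 'no' for lateral line, supporting them as a clade.
ocelli absent (derived state 'yes') is shared by Alpha and Beta — a synapomorphy uniting that clade.
All ingroup taxa share the derived state 'yes' for webbed digits; it defines the ingroup but does not resolve relationships within it.
Only Alpha, Beta, and Eta show the derived state 'yes' for caudal autotomy, supporting them as a clade.
Most parsimonious ingroup topology: (((Alpha,Beta),Eta),(Theta,Epsilon)).
Alpha and Beta form a cherry on this tree, so they are sister taxa.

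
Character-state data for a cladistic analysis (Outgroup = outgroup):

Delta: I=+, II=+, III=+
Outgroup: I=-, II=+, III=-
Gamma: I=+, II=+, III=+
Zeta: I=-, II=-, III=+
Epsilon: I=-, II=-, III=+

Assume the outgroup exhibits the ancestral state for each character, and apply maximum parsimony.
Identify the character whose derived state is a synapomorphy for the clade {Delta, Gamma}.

Character polarity is set by the outgroup: the derived state is whichever differs from the outgroup's state, so for II the derived state is '-', and for the remaining characters it is '+'.
Only Delta and Gamma show the derived state '+' for I, supporting them as a clade.
II: derived state '-' in Epsilon and Zeta only — synapomorphy for {Epsilon, Zeta}.
All ingroup taxa share the derived state '+' for III; it defines the ingroup but does not resolve relationships within it.
Most parsimonious ingroup topology: ((Gamma,Delta),(Epsilon,Zeta)).
The clade {Delta, Gamma} is supported by I: its derived state '+' occurs in exactly those taxa and in no other taxon (including the outgroup).

I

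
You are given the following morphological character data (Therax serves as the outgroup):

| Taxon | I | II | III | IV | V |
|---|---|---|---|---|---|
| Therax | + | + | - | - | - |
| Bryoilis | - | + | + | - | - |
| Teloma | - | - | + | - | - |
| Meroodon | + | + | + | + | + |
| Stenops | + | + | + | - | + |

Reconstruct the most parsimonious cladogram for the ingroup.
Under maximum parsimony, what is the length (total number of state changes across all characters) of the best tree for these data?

5

Character polarity is set by the outgroup: the derived state is whichever differs from the outgroup's state, so for I, II the derived state is '-', and for the remaining characters it is '+'.
I: derived state '-' in Bryoilis and Teloma only — synapomorphy for {Bryoilis, Teloma}.
II: derived state '-' in Teloma only — an autapomorphy, so it tells us nothing about relationships among taxa.
All ingroup taxa share the derived state '+' for III; it defines the ingroup but does not resolve relationships within it.
IV (derived state '+') is unique to Meroodon (autapomorphy; uninformative for grouping).
V (derived state '+') is shared by Meroodon and Stenops — a synapomorphy uniting that clade.
Most parsimonious ingroup topology: ((Bryoilis,Teloma),(Meroodon,Stenops)).
Changes per character on this tree: I: 1; II: 1; III: 1; IV: 1; V: 1.
Total = 5.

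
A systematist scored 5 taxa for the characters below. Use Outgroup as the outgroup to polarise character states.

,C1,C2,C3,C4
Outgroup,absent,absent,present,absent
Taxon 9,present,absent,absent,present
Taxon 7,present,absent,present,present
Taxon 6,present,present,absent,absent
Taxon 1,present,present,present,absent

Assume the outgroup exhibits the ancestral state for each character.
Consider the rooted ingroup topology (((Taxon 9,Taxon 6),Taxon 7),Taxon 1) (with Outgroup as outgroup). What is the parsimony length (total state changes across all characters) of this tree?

6

Map each character onto (((Taxon 9,Taxon 6),Taxon 7),Taxon 1) (rooted by Outgroup) and count the minimum state changes it requires (Fitch parsimony):
C1: 1; C2: 2; C3: 1; C4: 2.
Total tree length = 6.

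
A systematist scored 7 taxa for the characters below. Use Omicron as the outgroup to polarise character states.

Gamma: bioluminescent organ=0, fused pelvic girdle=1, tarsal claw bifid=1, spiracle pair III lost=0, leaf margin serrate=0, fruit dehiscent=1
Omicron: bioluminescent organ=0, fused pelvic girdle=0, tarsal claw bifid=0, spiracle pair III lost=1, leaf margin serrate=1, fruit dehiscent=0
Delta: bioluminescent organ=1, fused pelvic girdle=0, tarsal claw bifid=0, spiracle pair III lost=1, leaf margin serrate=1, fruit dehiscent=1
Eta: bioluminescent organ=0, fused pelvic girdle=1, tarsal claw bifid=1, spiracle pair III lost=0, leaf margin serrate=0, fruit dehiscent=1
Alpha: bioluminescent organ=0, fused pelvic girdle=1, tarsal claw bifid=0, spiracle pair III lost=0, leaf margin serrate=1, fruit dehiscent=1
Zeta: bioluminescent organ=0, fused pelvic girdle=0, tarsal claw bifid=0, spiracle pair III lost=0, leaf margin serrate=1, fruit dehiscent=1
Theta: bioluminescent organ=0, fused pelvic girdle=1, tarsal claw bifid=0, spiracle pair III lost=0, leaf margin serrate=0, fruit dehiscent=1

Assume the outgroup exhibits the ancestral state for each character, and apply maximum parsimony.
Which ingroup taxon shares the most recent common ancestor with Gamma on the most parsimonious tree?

Character polarity is set by the outgroup: the derived state is whichever differs from the outgroup's state, so for spiracle pair III lost, leaf margin serrate the derived state is '0', and for the remaining characters it is '1'.
bioluminescent organ (derived state '1') is unique to Delta (autapomorphy; uninformative for grouping).
Only Alpha, Eta, Gamma, and Theta show the derived state '1' for fused pelvic girdle, supporting them as a clade.
Only Eta and Gamma show the derived state '1' for tarsal claw bifid, supporting them as a clade.
spiracle pair III lost (derived state '0') is shared by Alpha, Eta, Gamma, Theta, and Zeta — a synapomorphy uniting that clade.
Only Eta, Gamma, and Theta show the derived state '0' for leaf margin serrate, supporting them as a clade.
All ingroup taxa share the derived state '1' for fruit dehiscent; it defines the ingroup but does not resolve relationships within it.
Most parsimonious ingroup topology: (((((Eta,Gamma),Theta),Alpha),Zeta),Delta).
Gamma and Eta form a cherry on this tree, so they are sister taxa.

Eta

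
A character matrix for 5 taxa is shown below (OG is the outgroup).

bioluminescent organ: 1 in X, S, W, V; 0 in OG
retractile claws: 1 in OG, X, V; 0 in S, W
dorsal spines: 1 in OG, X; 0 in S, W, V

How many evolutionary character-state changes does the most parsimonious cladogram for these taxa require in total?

Character polarity is set by the outgroup: the derived state is whichever differs from the outgroup's state, so for retractile claws, dorsal spines the derived state is '0', and for the remaining characters it is '1'.
All ingroup taxa share the derived state '1' for bioluminescent organ; it defines the ingroup but does not resolve relationships within it.
retractile claws: derived state '0' in S and W only — synapomorphy for {S, W}.
dorsal spines: derived state '0' in S, V, and W only — synapomorphy for {S, V, W}.
Most parsimonious ingroup topology: (X,((S,W),V)).
Changes per character on this tree: bioluminescent organ: 1; retractile claws: 1; dorsal spines: 1.
Total = 3.

3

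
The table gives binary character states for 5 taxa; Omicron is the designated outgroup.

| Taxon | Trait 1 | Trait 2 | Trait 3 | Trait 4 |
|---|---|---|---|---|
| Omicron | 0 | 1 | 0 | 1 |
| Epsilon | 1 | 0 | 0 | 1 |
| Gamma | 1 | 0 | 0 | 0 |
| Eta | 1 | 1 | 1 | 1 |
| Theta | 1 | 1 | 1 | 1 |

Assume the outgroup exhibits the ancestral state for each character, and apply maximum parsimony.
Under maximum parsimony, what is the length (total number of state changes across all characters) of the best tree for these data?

Character polarity is set by the outgroup: the derived state is whichever differs from the outgroup's state, so for Trait 2, Trait 4 the derived state is '0', and for the remaining characters it is '1'.
Trait 1 (derived state '1') is shared by all ingroup taxa — unites the whole ingroup.
Only Epsilon and Gamma show the derived state '0' for Trait 2, supporting them as a clade.
Only Eta and Theta show the derived state '1' for Trait 3, supporting them as a clade.
Trait 4 (derived state '0') is unique to Gamma (autapomorphy; uninformative for grouping).
Most parsimonious ingroup topology: ((Epsilon,Gamma),(Eta,Theta)).
Changes per character on this tree: Trait 1: 1; Trait 2: 1; Trait 3: 1; Trait 4: 1.
Total = 4.

4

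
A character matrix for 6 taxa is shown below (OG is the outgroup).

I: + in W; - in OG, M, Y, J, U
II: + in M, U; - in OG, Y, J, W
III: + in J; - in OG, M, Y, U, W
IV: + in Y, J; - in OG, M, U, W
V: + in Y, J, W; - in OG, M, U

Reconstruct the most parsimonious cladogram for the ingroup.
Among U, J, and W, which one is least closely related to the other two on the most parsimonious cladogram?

The outgroup has state '-' for every character, so '+' is the derived state throughout.
I: derived state '+' in W only — an autapomorphy, so it tells us nothing about relationships among taxa.
Only M and U show the derived state '+' for II, supporting them as a clade.
III: derived state '+' in J only — an autapomorphy, so it tells us nothing about relationships among taxa.
IV (derived state '+') is shared by J and Y — a synapomorphy uniting that clade.
V (derived state '+') is shared by J, W, and Y — a synapomorphy uniting that clade.
Most parsimonious ingroup topology: ((M,U),((Y,J),W)).
W and J share a more recent common ancestor with each other than either does with U, so U is the least closely related of the three.

U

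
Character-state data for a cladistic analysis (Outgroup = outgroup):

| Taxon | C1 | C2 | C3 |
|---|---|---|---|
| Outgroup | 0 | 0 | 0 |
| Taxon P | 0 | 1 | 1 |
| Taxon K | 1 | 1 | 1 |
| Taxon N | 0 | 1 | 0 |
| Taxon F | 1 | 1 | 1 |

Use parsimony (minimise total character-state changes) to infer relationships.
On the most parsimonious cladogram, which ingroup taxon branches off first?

Taxon N

The outgroup has state '0' for every character, so '1' is the derived state throughout.
C1 (derived state '1') is shared by Taxon F and Taxon K — a synapomorphy uniting that clade.
C2 (derived state '1') is shared by all ingroup taxa — unites the whole ingroup.
Only Taxon F, Taxon K, and Taxon P show the derived state '1' for C3, supporting them as a clade.
Most parsimonious ingroup topology: ((Taxon P,(Taxon K,Taxon F)),Taxon N).
Taxon N is sister to the clade containing all other ingroup taxa, so it is the earliest-diverging (most basal) ingroup lineage.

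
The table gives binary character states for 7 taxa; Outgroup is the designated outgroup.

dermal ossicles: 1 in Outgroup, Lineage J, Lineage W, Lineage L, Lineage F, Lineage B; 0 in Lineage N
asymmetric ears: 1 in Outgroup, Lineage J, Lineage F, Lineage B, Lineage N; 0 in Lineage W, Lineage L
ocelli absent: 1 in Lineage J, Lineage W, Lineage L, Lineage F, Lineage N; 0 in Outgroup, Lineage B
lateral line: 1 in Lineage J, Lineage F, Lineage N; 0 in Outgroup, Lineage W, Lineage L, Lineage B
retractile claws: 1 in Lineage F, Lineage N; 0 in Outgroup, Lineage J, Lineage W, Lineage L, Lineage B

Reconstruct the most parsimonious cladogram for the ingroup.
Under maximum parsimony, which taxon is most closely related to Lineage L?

Lineage W

Character polarity is set by the outgroup: the derived state is whichever differs from the outgroup's state, so for dermal ossicles, asymmetric ears the derived state is '0', and for the remaining characters it is '1'.
dermal ossicles (derived state '0') is unique to Lineage N (autapomorphy; uninformative for grouping).
asymmetric ears (derived state '0') is shared by Lineage L and Lineage W — a synapomorphy uniting that clade.
ocelli absent: derived state '1' in Lineage F, Lineage J, Lineage L, Lineage N, and Lineage W only — synapomorphy for {Lineage F, Lineage J, Lineage L, Lineage N, Lineage W}.
lateral line (derived state '1') is shared by Lineage F, Lineage J, and Lineage N — a synapomorphy uniting that clade.
retractile claws (derived state '1') is shared by Lineage F and Lineage N — a synapomorphy uniting that clade.
Most parsimonious ingroup topology: (((Lineage J,(Lineage F,Lineage N)),(Lineage W,Lineage L)),Lineage B).
Lineage L and Lineage W form a cherry on this tree, so they are sister taxa.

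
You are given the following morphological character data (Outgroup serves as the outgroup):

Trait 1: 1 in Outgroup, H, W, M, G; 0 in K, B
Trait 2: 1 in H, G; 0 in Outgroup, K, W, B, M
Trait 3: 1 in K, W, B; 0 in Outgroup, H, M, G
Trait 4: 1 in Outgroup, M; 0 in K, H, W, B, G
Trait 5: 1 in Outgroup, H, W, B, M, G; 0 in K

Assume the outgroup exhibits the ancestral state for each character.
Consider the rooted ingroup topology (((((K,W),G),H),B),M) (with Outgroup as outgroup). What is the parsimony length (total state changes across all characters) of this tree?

Map each character onto (((((K,W),G),H),B),M) (rooted by Outgroup) and count the minimum state changes it requires (Fitch parsimony):
Trait 1: 2; Trait 2: 2; Trait 3: 2; Trait 4: 1; Trait 5: 1.
Total tree length = 8.

8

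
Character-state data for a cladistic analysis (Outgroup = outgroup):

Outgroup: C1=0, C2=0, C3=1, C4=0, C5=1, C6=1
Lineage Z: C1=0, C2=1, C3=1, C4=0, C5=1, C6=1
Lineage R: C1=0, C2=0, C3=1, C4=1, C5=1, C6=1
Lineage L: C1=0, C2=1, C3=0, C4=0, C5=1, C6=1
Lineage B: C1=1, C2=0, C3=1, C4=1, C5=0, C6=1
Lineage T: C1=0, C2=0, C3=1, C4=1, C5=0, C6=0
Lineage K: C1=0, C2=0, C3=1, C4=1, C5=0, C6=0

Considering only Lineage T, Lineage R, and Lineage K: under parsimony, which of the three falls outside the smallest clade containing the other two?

Lineage R

Character polarity is set by the outgroup: the derived state is whichever differs from the outgroup's state, so for C3, C5, C6 the derived state is '0', and for the remaining characters it is '1'.
C1 (derived state '1') is unique to Lineage B (autapomorphy; uninformative for grouping).
C2: derived state '1' in Lineage L and Lineage Z only — synapomorphy for {Lineage L, Lineage Z}.
C3 (derived state '0') is unique to Lineage L (autapomorphy; uninformative for grouping).
C4: derived state '1' in Lineage B, Lineage K, Lineage R, and Lineage T only — synapomorphy for {Lineage B, Lineage K, Lineage R, Lineage T}.
C5 (derived state '0') is shared by Lineage B, Lineage K, and Lineage T — a synapomorphy uniting that clade.
Only Lineage K and Lineage T show the derived state '0' for C6, supporting them as a clade.
Most parsimonious ingroup topology: ((Lineage Z,Lineage L),(Lineage R,(Lineage B,(Lineage T,Lineage K)))).
Lineage K and Lineage T share a more recent common ancestor with each other than either does with Lineage R, so Lineage R is the least closely related of the three.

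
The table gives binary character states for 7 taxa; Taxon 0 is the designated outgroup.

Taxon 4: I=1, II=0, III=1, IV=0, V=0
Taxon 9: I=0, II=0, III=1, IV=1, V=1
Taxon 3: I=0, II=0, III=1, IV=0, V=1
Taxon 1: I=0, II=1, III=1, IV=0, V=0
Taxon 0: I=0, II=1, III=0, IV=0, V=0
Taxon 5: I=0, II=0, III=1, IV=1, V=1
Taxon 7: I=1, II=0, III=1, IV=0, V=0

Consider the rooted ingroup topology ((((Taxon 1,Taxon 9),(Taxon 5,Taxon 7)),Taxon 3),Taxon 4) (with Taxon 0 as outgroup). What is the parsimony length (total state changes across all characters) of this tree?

10

Map each character onto ((((Taxon 1,Taxon 9),(Taxon 5,Taxon 7)),Taxon 3),Taxon 4) (rooted by Taxon 0) and count the minimum state changes it requires (Fitch parsimony):
I: 2; II: 2; III: 1; IV: 2; V: 3.
Total tree length = 10.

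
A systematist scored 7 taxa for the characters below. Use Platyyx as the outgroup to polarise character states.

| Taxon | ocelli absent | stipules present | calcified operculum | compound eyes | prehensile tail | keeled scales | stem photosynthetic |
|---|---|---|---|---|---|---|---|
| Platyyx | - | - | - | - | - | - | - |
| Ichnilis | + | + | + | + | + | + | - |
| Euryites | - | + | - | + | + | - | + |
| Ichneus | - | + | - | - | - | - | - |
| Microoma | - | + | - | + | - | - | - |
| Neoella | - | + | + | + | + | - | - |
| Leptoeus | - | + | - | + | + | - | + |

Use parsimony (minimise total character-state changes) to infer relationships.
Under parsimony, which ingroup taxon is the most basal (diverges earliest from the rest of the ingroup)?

The outgroup has state '-' for every character, so '+' is the derived state throughout.
ocelli absent (derived state '+') is unique to Ichnilis (autapomorphy; uninformative for grouping).
stipules present (derived state '+') is shared by all ingroup taxa — unites the whole ingroup.
calcified operculum (derived state '+') is shared by Ichnilis and Neoella — a synapomorphy uniting that clade.
compound eyes: derived state '+' in Euryites, Ichnilis, Leptoeus, Microoma, and Neoella only — synapomorphy for {Euryites, Ichnilis, Leptoeus, Microoma, Neoella}.
prehensile tail (derived state '+') is shared by Euryites, Ichnilis, Leptoeus, and Neoella — a synapomorphy uniting that clade.
keeled scales: derived state '+' in Ichnilis only — an autapomorphy, so it tells us nothing about relationships among taxa.
stem photosynthetic: derived state '+' in Euryites and Leptoeus only — synapomorphy for {Euryites, Leptoeus}.
Most parsimonious ingroup topology: (Ichneus,(((Euryites,Leptoeus),(Neoella,Ichnilis)),Microoma)).
Ichneus is sister to the clade containing all other ingroup taxa, so it is the earliest-diverging (most basal) ingroup lineage.

Ichneus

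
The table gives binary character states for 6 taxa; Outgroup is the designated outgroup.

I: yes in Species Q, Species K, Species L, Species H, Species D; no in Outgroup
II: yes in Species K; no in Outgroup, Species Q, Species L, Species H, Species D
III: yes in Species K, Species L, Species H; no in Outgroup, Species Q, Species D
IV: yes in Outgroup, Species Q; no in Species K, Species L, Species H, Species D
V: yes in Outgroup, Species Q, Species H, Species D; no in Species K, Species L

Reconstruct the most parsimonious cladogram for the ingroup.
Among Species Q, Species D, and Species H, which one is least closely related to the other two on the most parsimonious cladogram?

Character polarity is set by the outgroup: the derived state is whichever differs from the outgroup's state, so for IV, V the derived state is 'no', and for the remaining characters it is 'yes'.
I (derived state 'yes') is shared by all ingroup taxa — unites the whole ingroup.
II: derived state 'yes' in Species K only — an autapomorphy, so it tells us nothing about relationships among taxa.
Only Species H, Species K, and Species L show the derived state 'yes' for III, supporting them as a clade.
IV (derived state 'no') is shared by Species D, Species H, Species K, and Species L — a synapomorphy uniting that clade.
V (derived state 'no') is shared by Species K and Species L — a synapomorphy uniting that clade.
Most parsimonious ingroup topology: (Species Q,(((Species K,Species L),Species H),Species D)).
Species D and Species H share a more recent common ancestor with each other than either does with Species Q, so Species Q is the least closely related of the three.

Species Q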